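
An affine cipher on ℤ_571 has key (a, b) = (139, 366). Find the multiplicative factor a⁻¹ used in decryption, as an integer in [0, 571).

gcd(571, 139) by repeated division:
571 = 4·139 + 15
139 = 9·15 + 4
15 = 3·4 + 3
4 = 1·3 + 1
3 = 3·1 + 0
gcd = 1, so the inverse exists. Back-substitute:
1 = 4 − 3
1 = −15 + 4·4
1 = 4·139 − 37·15
1 = −37·571 + 152·139
So 139·152 ≡ 1 (mod 571).

152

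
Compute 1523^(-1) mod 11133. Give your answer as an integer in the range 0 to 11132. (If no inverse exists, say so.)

Run Euclid on (11133, 1523):
11133 = 7*1523 + 472
1523 = 3*472 + 107
472 = 4*107 + 44
107 = 2*44 + 19
44 = 2*19 + 6
19 = 3*6 + 1
6 = 6*1 + 0
The gcd is 1. Working backward:
1 = 19 − 3·6
1 = −3·44 + 7·19
1 = 7·107 − 17·44
1 = −17·472 + 75·107
1 = 75·1523 − 242·472
1 = −242·11133 + 1769·1523
So 1523·1769 ≡ 1 (mod 11133).

1769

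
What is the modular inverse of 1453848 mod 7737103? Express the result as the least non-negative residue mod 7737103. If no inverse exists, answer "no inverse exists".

Compute gcd(1453848, 7737103):
7737103 = 5×1453848 + 467863
1453848 = 3×467863 + 50259
467863 = 9×50259 + 15532
50259 = 3×15532 + 3663
15532 = 4×3663 + 880
3663 = 4×880 + 143
880 = 6×143 + 22
143 = 6×22 + 11
22 = 2×11 + 0
gcd(1453848, 7737103) = 11 ≠ 1, so 1453848 has no multiplicative inverse modulo 7737103.

no inverse exists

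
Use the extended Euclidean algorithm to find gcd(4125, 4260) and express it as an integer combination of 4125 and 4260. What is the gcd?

Apply Euclid's algorithm to 4260 and 4125:
4260 = 1×4125 + 135
4125 = 30×135 + 75
135 = 1×75 + 60
75 = 1×60 + 15
60 = 4×15 + 0
gcd(4125, 4260) = 15.
Back-substituting:
15 = 75 − 60
15 = −135 + 2·75
15 = 2·4125 − 61·135
15 = −61·4260 + 63·4125
So 15 = (-61)·4260 + (63)·4125.

15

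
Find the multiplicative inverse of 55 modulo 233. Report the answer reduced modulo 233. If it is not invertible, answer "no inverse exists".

Extended Euclidean algorithm:
233 = 4·55 + 13
55 = 4·13 + 3
13 = 4·3 + 1
3 = 3·1 + 0
gcd = 1, so the inverse exists. Back-substitute:
1 = 13 − 4·3
1 = −4·55 + 17·13
1 = 17·233 − 72·55
Thus 55·(-72) ≡ 1 (mod 233); reducing, -72 mod 233 = 161.

161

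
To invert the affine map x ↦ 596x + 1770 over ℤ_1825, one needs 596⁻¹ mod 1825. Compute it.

gcd(1825, 596) by repeated division:
1825 = 3×596 + 37
596 = 16×37 + 4
37 = 9×4 + 1
4 = 4×1 + 0
The gcd is 1. Working backward:
1 = 37 − 9·4
1 = −9·596 + 145·37
1 = 145·1825 − 444·596
So 596·(-444) ≡ 1 (mod 1825), and -444 ≡ 1381 (mod 1825).

1381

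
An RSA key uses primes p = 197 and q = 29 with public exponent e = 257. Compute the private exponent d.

1025

φ(n) = (p−1)(q−1) = 196·28 = 5488.
Need d with 257·d ≡ 1 (mod 5488). Apply the extended Euclidean algorithm:
5488 = 21*257 + 91
257 = 2*91 + 75
91 = 1*75 + 16
75 = 4*16 + 11
16 = 1*11 + 5
11 = 2*5 + 1
5 = 5*1 + 0
Back-substitute:
1 = 11 − 2·5
1 = −2·16 + 3·11
1 = 3·75 − 14·16
1 = −14·91 + 17·75
1 = 17·257 − 48·91
1 = −48·5488 + 1025·257
So 257·1025 ≡ 1 (mod 5488), hence d = 1025.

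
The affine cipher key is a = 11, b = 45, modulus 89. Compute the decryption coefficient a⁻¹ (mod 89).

81

gcd(89, 11) by repeated division:
89 = 8*11 + 1
11 = 11*1 + 0
The gcd is 1. Working backward:
1 = 89 − 8·11
So 11·(-8) ≡ 1 (mod 89), and -8 ≡ 81 (mod 89).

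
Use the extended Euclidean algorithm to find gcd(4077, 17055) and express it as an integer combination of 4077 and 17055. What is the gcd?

9

Euclidean algorithm:
17055 = 4×4077 + 747
4077 = 5×747 + 342
747 = 2×342 + 63
342 = 5×63 + 27
63 = 2×27 + 9
27 = 3×9 + 0
gcd(4077, 17055) = 9.
Express as a combination:
9 = 63 − 2·27
9 = −2·342 + 11·63
9 = 11·747 − 24·342
9 = −24·4077 + 131·747
9 = 131·17055 − 548·4077
So 9 = (131)·17055 + (-548)·4077.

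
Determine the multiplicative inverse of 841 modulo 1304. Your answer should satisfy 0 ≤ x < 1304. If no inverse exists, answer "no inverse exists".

gcd(1304, 841) by repeated division:
1304 = 1·841 + 463
841 = 1·463 + 378
463 = 1·378 + 85
378 = 4·85 + 38
85 = 2·38 + 9
38 = 4·9 + 2
9 = 4·2 + 1
2 = 2·1 + 0
The gcd is 1. Working backward:
1 = 9 − 4·2
1 = −4·38 + 17·9
1 = 17·85 − 38·38
1 = −38·378 + 169·85
1 = 169·463 − 207·378
1 = −207·841 + 376·463
1 = 376·1304 − 583·841
Hence 841⁻¹ ≡ -583 ≡ 721 (mod 1304).

721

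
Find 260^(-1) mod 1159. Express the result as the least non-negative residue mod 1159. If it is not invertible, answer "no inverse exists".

896

gcd(1159, 260) by repeated division:
1159 = 4×260 + 119
260 = 2×119 + 22
119 = 5×22 + 9
22 = 2×9 + 4
9 = 2×4 + 1
4 = 4×1 + 0
Since gcd(260, 1159) = 1, back-substitute to write 1 as a combination:
1 = 9 − 2·4
1 = −2·22 + 5·9
1 = 5·119 − 27·22
1 = −27·260 + 59·119
1 = 59·1159 − 263·260
Hence 260⁻¹ ≡ -263 ≡ 896 (mod 1159).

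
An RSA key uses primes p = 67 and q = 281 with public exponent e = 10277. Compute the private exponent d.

16493

φ(n) = (p−1)(q−1) = 66·280 = 18480.
Need d with 10277·d ≡ 1 (mod 18480). Apply the extended Euclidean algorithm:
18480 = 1·10277 + 8203
10277 = 1·8203 + 2074
8203 = 3·2074 + 1981
2074 = 1·1981 + 93
1981 = 21·93 + 28
93 = 3·28 + 9
28 = 3·9 + 1
9 = 9·1 + 0
Back-substitute:
1 = 28 − 3·9
1 = −3·93 + 10·28
1 = 10·1981 − 213·93
1 = −213·2074 + 223·1981
1 = 223·8203 − 882·2074
1 = −882·10277 + 1105·8203
1 = 1105·18480 − 1987·10277
So 10277·(-1987) ≡ 1 (mod 18480), hence d ≡ -1987 ≡ 16493 (mod 18480).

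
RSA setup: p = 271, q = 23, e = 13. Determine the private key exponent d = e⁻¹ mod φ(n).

φ(n) = (p−1)(q−1) = 270·22 = 5940.
Need d with 13·d ≡ 1 (mod 5940). Apply the extended Euclidean algorithm:
5940 = 456*13 + 12
13 = 1*12 + 1
12 = 12*1 + 0
Back-substitute:
1 = 13 − 12
1 = −5940 + 457·13
So 13·457 ≡ 1 (mod 5940), hence d = 457.

457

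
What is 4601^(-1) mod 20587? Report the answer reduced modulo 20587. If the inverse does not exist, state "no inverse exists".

3329

gcd(20587, 4601) by repeated division:
20587 = 4*4601 + 2183
4601 = 2*2183 + 235
2183 = 9*235 + 68
235 = 3*68 + 31
68 = 2*31 + 6
31 = 5*6 + 1
6 = 6*1 + 0
Since gcd(4601, 20587) = 1, back-substitute to write 1 as a combination:
1 = 31 − 5·6
1 = −5·68 + 11·31
1 = 11·235 − 38·68
1 = −38·2183 + 353·235
1 = 353·4601 − 744·2183
1 = −744·20587 + 3329·4601
So 4601·3329 ≡ 1 (mod 20587).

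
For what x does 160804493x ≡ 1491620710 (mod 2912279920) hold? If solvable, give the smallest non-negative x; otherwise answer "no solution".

First find gcd(160804493, 2912279920):
2912279920 = 18×160804493 + 17799046
160804493 = 9×17799046 + 613079
17799046 = 29×613079 + 19755
613079 = 31×19755 + 674
19755 = 29×674 + 209
674 = 3×209 + 47
209 = 4×47 + 21
47 = 2×21 + 5
21 = 4×5 + 1
5 = 5×1 + 0
gcd = 1, so a unique solution mod 2912279920 exists.
Back-substitute for the Bézout coefficients:
1 = 21 − 4·5
1 = −4·47 + 9·21
1 = 9·209 − 40·47
1 = −40·674 + 129·209
1 = 129·19755 − 3781·674
1 = −3781·613079 + 117340·19755
1 = 117340·17799046 − 3406641·613079
1 = −3406641·160804493 + 30777109·17799046
1 = 30777109·2912279920 − 557394603·160804493
So 160804493·(-557394603) ≡ 1 (mod 2912279920), giving 160804493⁻¹ ≡ 2354885317.
x ≡ 160804493⁻¹·1491620710 ≡ 2354885317·1491620710 ≡ 358921870 (mod 2912279920).

358921870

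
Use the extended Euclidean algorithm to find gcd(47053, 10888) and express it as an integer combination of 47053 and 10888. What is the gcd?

1

Apply Euclid's algorithm to 47053 and 10888:
47053 = 4×10888 + 3501
10888 = 3×3501 + 385
3501 = 9×385 + 36
385 = 10×36 + 25
36 = 1×25 + 11
25 = 2×11 + 3
11 = 3×3 + 2
3 = 1×2 + 1
2 = 2×1 + 0
gcd(47053, 10888) = 1.
Working backward:
1 = 3 − 2
1 = −11 + 4·3
1 = 4·25 − 9·11
1 = −9·36 + 13·25
1 = 13·385 − 139·36
1 = −139·3501 + 1264·385
1 = 1264·10888 − 3931·3501
1 = −3931·47053 + 16988·10888
So 1 = (-3931)·47053 + (16988)·10888.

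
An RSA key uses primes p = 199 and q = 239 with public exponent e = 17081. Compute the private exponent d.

φ(n) = (p−1)(q−1) = 198·238 = 47124.
Need d with 17081·d ≡ 1 (mod 47124). Apply the extended Euclidean algorithm:
47124 = 2×17081 + 12962
17081 = 1×12962 + 4119
12962 = 3×4119 + 605
4119 = 6×605 + 489
605 = 1×489 + 116
489 = 4×116 + 25
116 = 4×25 + 16
25 = 1×16 + 9
16 = 1×9 + 7
9 = 1×7 + 2
7 = 3×2 + 1
2 = 2×1 + 0
Back-substitute:
1 = 7 − 3·2
1 = −3·9 + 4·7
1 = 4·16 − 7·9
1 = −7·25 + 11·16
1 = 11·116 − 51·25
1 = −51·489 + 215·116
1 = 215·605 − 266·489
1 = −266·4119 + 1811·605
1 = 1811·12962 − 5699·4119
1 = −5699·17081 + 7510·12962
1 = 7510·47124 − 20719·17081
So 17081·(-20719) ≡ 1 (mod 47124), hence d ≡ -20719 ≡ 26405 (mod 47124).

26405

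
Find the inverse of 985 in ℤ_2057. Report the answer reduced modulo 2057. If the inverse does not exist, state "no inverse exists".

662

Extended Euclidean algorithm:
2057 = 2×985 + 87
985 = 11×87 + 28
87 = 3×28 + 3
28 = 9×3 + 1
3 = 3×1 + 0
gcd = 1, so the inverse exists. Back-substitute:
1 = 28 − 9·3
1 = −9·87 + 28·28
1 = 28·985 − 317·87
1 = −317·2057 + 662·985
So 985·662 ≡ 1 (mod 2057).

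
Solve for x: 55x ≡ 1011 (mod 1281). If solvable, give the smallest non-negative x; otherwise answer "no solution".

228

First find gcd(55, 1281):
1281 = 23*55 + 16
55 = 3*16 + 7
16 = 2*7 + 2
7 = 3*2 + 1
2 = 2*1 + 0
gcd = 1, so a unique solution mod 1281 exists.
Back-substitute for the Bézout coefficients:
1 = 7 − 3·2
1 = −3·16 + 7·7
1 = 7·55 − 24·16
1 = −24·1281 + 559·55
So 55·(559) ≡ 1 (mod 1281), giving 55⁻¹ ≡ 559.
x ≡ 55⁻¹·1011 ≡ 559·1011 ≡ 228 (mod 1281).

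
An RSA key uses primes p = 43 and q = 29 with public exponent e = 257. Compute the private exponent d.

1025

φ(n) = (p−1)(q−1) = 42·28 = 1176.
Need d with 257·d ≡ 1 (mod 1176). Apply the extended Euclidean algorithm:
1176 = 4*257 + 148
257 = 1*148 + 109
148 = 1*109 + 39
109 = 2*39 + 31
39 = 1*31 + 8
31 = 3*8 + 7
8 = 1*7 + 1
7 = 7*1 + 0
Back-substitute:
1 = 8 − 7
1 = −31 + 4·8
1 = 4·39 − 5·31
1 = −5·109 + 14·39
1 = 14·148 − 19·109
1 = −19·257 + 33·148
1 = 33·1176 − 151·257
So 257·(-151) ≡ 1 (mod 1176), hence d ≡ -151 ≡ 1025 (mod 1176).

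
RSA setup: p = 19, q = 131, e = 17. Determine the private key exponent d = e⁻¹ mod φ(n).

φ(n) = (p−1)(q−1) = 18·130 = 2340.
Need d with 17·d ≡ 1 (mod 2340). Apply the extended Euclidean algorithm:
2340 = 137×17 + 11
17 = 1×11 + 6
11 = 1×6 + 5
6 = 1×5 + 1
5 = 5×1 + 0
Back-substitute:
1 = 6 − 5
1 = −11 + 2·6
1 = 2·17 − 3·11
1 = −3·2340 + 413·17
So 17·413 ≡ 1 (mod 2340), hence d = 413.

413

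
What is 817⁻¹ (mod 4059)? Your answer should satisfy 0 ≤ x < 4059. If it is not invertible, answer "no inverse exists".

1093

gcd(4059, 817) by repeated division:
4059 = 4·817 + 791
817 = 1·791 + 26
791 = 30·26 + 11
26 = 2·11 + 4
11 = 2·4 + 3
4 = 1·3 + 1
3 = 3·1 + 0
The gcd is 1. Working backward:
1 = 4 − 3
1 = −11 + 3·4
1 = 3·26 − 7·11
1 = −7·791 + 213·26
1 = 213·817 − 220·791
1 = −220·4059 + 1093·817
So 817·1093 ≡ 1 (mod 4059).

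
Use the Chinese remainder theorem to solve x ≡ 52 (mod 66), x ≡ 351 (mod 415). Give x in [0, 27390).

Write x = 52 + 66·k. Then 66·k ≡ 351 − 52 ≡ 299 (mod 415).
Need 66⁻¹ mod 415. Extended Euclid on (415, 66):
415 = 6×66 + 19
66 = 3×19 + 9
19 = 2×9 + 1
9 = 9×1 + 0
Back-substitute:
1 = 19 − 2·9
1 = −2·66 + 7·19
1 = 7·415 − 44·66
66⁻¹ ≡ 371 (mod 415), so k ≡ 371·299 ≡ 124 (mod 415).
x = 52 + 66·124 = 8236.

8236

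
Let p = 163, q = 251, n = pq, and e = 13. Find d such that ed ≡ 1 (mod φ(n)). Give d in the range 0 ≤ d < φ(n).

15577

φ(n) = (p−1)(q−1) = 162·250 = 40500.
Need d with 13·d ≡ 1 (mod 40500). Apply the extended Euclidean algorithm:
40500 = 3115*13 + 5
13 = 2*5 + 3
5 = 1*3 + 2
3 = 1*2 + 1
2 = 2*1 + 0
Back-substitute:
1 = 3 − 2
1 = −5 + 2·3
1 = 2·13 − 5·5
1 = −5·40500 + 15577·13
So 13·15577 ≡ 1 (mod 40500), hence d = 15577.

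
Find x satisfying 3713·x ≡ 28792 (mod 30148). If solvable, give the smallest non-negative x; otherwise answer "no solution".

27728

First find gcd(3713, 30148):
30148 = 8*3713 + 444
3713 = 8*444 + 161
444 = 2*161 + 122
161 = 1*122 + 39
122 = 3*39 + 5
39 = 7*5 + 4
5 = 1*4 + 1
4 = 4*1 + 0
gcd = 1, so a unique solution mod 30148 exists.
Back-substitute for the Bézout coefficients:
1 = 5 − 4
1 = −39 + 8·5
1 = 8·122 − 25·39
1 = −25·161 + 33·122
1 = 33·444 − 91·161
1 = −91·3713 + 761·444
1 = 761·30148 − 6179·3713
So 3713·(-6179) ≡ 1 (mod 30148), giving 3713⁻¹ ≡ 23969.
x ≡ 3713⁻¹·28792 ≡ 23969·28792 ≡ 27728 (mod 30148).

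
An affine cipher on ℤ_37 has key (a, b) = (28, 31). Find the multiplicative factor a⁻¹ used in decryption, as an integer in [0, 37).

Apply the Euclidean algorithm to 37 and 28:
37 = 1×28 + 9
28 = 3×9 + 1
9 = 9×1 + 0
gcd = 1, so the inverse exists. Back-substitute:
1 = 28 − 3·9
1 = −3·37 + 4·28
So 28·4 ≡ 1 (mod 37).

4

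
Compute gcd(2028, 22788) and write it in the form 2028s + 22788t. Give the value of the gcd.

Euclidean algorithm:
22788 = 11×2028 + 480
2028 = 4×480 + 108
480 = 4×108 + 48
108 = 2×48 + 12
48 = 4×12 + 0
gcd(2028, 22788) = 12.
Working backward:
12 = 108 − 2·48
12 = −2·480 + 9·108
12 = 9·2028 − 38·480
12 = −38·22788 + 427·2028
So 12 = (-38)·22788 + (427)·2028.

12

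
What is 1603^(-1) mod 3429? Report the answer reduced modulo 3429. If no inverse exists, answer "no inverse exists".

2368

Apply the Euclidean algorithm to 3429 and 1603:
3429 = 2*1603 + 223
1603 = 7*223 + 42
223 = 5*42 + 13
42 = 3*13 + 3
13 = 4*3 + 1
3 = 3*1 + 0
The gcd is 1. Working backward:
1 = 13 − 4·3
1 = −4·42 + 13·13
1 = 13·223 − 69·42
1 = −69·1603 + 496·223
1 = 496·3429 − 1061·1603
Thus 1603·(-1061) ≡ 1 (mod 3429); reducing, -1061 mod 3429 = 2368.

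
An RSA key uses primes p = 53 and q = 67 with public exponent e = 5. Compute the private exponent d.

1373

φ(n) = (p−1)(q−1) = 52·66 = 3432.
Need d with 5·d ≡ 1 (mod 3432). Apply the extended Euclidean algorithm:
3432 = 686*5 + 2
5 = 2*2 + 1
2 = 2*1 + 0
Back-substitute:
1 = 5 − 2·2
1 = −2·3432 + 1373·5
So 5·1373 ≡ 1 (mod 3432), hence d = 1373.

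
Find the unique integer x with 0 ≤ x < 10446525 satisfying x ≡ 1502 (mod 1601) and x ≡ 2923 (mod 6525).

Write x = 1502 + 1601·k. Then 1601·k ≡ 2923 − 1502 ≡ 1421 (mod 6525).
Need 1601⁻¹ mod 6525. Extended Euclid on (6525, 1601):
6525 = 4·1601 + 121
1601 = 13·121 + 28
121 = 4·28 + 9
28 = 3·9 + 1
9 = 9·1 + 0
Back-substitute:
1 = 28 − 3·9
1 = −3·121 + 13·28
1 = 13·1601 − 172·121
1 = −172·6525 + 701·1601
1601⁻¹ ≡ 701 (mod 6525), so k ≡ 701·1421 ≡ 4321 (mod 6525).
x = 1502 + 1601·4321 = 6919423.

6919423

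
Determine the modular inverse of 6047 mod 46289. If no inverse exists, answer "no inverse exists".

Apply the Euclidean algorithm to 46289 and 6047:
46289 = 7×6047 + 3960
6047 = 1×3960 + 2087
3960 = 1×2087 + 1873
2087 = 1×1873 + 214
1873 = 8×214 + 161
214 = 1×161 + 53
161 = 3×53 + 2
53 = 26×2 + 1
2 = 2×1 + 0
gcd = 1, so the inverse exists. Back-substitute:
1 = 53 − 26·2
1 = −26·161 + 79·53
1 = 79·214 − 105·161
1 = −105·1873 + 919·214
1 = 919·2087 − 1024·1873
1 = −1024·3960 + 1943·2087
1 = 1943·6047 − 2967·3960
1 = −2967·46289 + 22712·6047
So 6047·22712 ≡ 1 (mod 46289).

22712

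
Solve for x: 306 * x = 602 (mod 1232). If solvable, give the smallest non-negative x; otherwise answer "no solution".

469

First find gcd(306, 1232):
1232 = 4·306 + 8
306 = 38·8 + 2
8 = 4·2 + 0
gcd = 2 and 2 | 602, so solutions exist. Divide through by 2: 153x ≡ 301 (mod 616).
Now find 153⁻¹ mod 616:
616 = 4·153 + 4
153 = 38·4 + 1
4 = 4·1 + 0
Back-substitute:
1 = 153 − 38·4
1 = −38·616 + 153·153
So 153⁻¹ ≡ 153 (mod 616).
Then x ≡ 153·301 ≡ 469 (mod 616); the smallest non-negative solution is x = 469.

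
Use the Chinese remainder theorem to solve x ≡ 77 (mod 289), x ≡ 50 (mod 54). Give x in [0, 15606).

Write x = 77 + 289·k. Then 289·k ≡ 50 − 77 ≡ 27 (mod 54).
Need 289⁻¹ mod 54. Extended Euclid on (54, 19):
54 = 2×19 + 16
19 = 1×16 + 3
16 = 5×3 + 1
3 = 3×1 + 0
Back-substitute:
1 = 16 − 5·3
1 = −5·19 + 6·16
1 = 6·54 − 17·19
289⁻¹ ≡ 37 (mod 54), so k ≡ 37·27 ≡ 27 (mod 54).
x = 77 + 289·27 = 7880.

7880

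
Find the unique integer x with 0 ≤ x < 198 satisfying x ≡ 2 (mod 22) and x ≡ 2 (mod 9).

Write x = 2 + 22·k. Then 22·k ≡ 2 − 2 ≡ 0 (mod 9).
Need 22⁻¹ mod 9. Extended Euclid on (9, 4):
9 = 2·4 + 1
4 = 4·1 + 0
Back-substitute:
1 = 9 − 2·4
22⁻¹ ≡ 7 (mod 9), so k ≡ 7·0 ≡ 0 (mod 9).
x = 2 + 22·0 = 2.

2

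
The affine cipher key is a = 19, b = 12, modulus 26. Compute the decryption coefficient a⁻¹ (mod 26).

Run Euclid on (26, 19):
26 = 1*19 + 7
19 = 2*7 + 5
7 = 1*5 + 2
5 = 2*2 + 1
2 = 2*1 + 0
gcd = 1, so the inverse exists. Back-substitute:
1 = 5 − 2·2
1 = −2·7 + 3·5
1 = 3·19 − 8·7
1 = −8·26 + 11·19
So 19·11 ≡ 1 (mod 26).

11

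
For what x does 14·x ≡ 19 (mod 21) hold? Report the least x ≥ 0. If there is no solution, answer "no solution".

no solution

gcd(14, 21):
21 = 1*14 + 7
14 = 2*7 + 0
gcd = 7, but 7 ∤ 19, so the congruence has no solution.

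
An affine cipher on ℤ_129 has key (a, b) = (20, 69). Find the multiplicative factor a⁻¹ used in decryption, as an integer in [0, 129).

Run Euclid on (129, 20):
129 = 6·20 + 9
20 = 2·9 + 2
9 = 4·2 + 1
2 = 2·1 + 0
gcd = 1, so the inverse exists. Back-substitute:
1 = 9 − 4·2
1 = −4·20 + 9·9
1 = 9·129 − 58·20
Hence 20⁻¹ ≡ -58 ≡ 71 (mod 129).

71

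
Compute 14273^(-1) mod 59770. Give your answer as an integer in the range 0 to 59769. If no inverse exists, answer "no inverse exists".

Apply the Euclidean algorithm to 59770 and 14273:
59770 = 4*14273 + 2678
14273 = 5*2678 + 883
2678 = 3*883 + 29
883 = 30*29 + 13
29 = 2*13 + 3
13 = 4*3 + 1
3 = 3*1 + 0
The gcd is 1. Working backward:
1 = 13 − 4·3
1 = −4·29 + 9·13
1 = 9·883 − 274·29
1 = −274·2678 + 831·883
1 = 831·14273 − 4429·2678
1 = −4429·59770 + 18547·14273
So 14273·18547 ≡ 1 (mod 59770).

18547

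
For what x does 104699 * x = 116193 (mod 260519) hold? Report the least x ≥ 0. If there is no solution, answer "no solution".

19004

First find gcd(104699, 260519):
260519 = 2×104699 + 51121
104699 = 2×51121 + 2457
51121 = 20×2457 + 1981
2457 = 1×1981 + 476
1981 = 4×476 + 77
476 = 6×77 + 14
77 = 5×14 + 7
14 = 2×7 + 0
gcd = 7 and 7 | 116193, so solutions exist. Divide through by 7: 14957x ≡ 16599 (mod 37217).
Now find 14957⁻¹ mod 37217:
37217 = 2*14957 + 7303
14957 = 2*7303 + 351
7303 = 20*351 + 283
351 = 1*283 + 68
283 = 4*68 + 11
68 = 6*11 + 2
11 = 5*2 + 1
2 = 2*1 + 0
Back-substitute:
1 = 11 − 5·2
1 = −5·68 + 31·11
1 = 31·283 − 129·68
1 = −129·351 + 160·283
1 = 160·7303 − 3329·351
1 = −3329·14957 + 6818·7303
1 = 6818·37217 − 16965·14957
So 14957·(-16965) ≡ 1 (mod 37217), i.e. 14957⁻¹ ≡ 20252.
Then x ≡ 20252·16599 ≡ 19004 (mod 37217); the smallest non-negative solution is x = 19004.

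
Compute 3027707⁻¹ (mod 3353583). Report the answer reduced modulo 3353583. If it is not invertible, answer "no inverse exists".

2523914

Extended Euclidean algorithm:
3353583 = 1*3027707 + 325876
3027707 = 9*325876 + 94823
325876 = 3*94823 + 41407
94823 = 2*41407 + 12009
41407 = 3*12009 + 5380
12009 = 2*5380 + 1249
5380 = 4*1249 + 384
1249 = 3*384 + 97
384 = 3*97 + 93
97 = 1*93 + 4
93 = 23*4 + 1
4 = 4*1 + 0
The gcd is 1. Working backward:
1 = 93 − 23·4
1 = −23·97 + 24·93
1 = 24·384 − 95·97
1 = −95·1249 + 309·384
1 = 309·5380 − 1331·1249
1 = −1331·12009 + 2971·5380
1 = 2971·41407 − 10244·12009
1 = −10244·94823 + 23459·41407
1 = 23459·325876 − 80621·94823
1 = −80621·3027707 + 749048·325876
1 = 749048·3353583 − 829669·3027707
Thus 3027707·(-829669) ≡ 1 (mod 3353583); reducing, -829669 mod 3353583 = 2523914.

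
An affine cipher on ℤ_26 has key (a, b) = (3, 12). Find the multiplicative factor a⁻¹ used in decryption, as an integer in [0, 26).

Run Euclid on (26, 3):
26 = 8·3 + 2
3 = 1·2 + 1
2 = 2·1 + 0
Since gcd(3, 26) = 1, back-substitute to write 1 as a combination:
1 = 3 − 2
1 = −26 + 9·3
So 3·9 ≡ 1 (mod 26).

9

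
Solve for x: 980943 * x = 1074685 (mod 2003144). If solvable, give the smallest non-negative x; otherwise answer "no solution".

First find gcd(980943, 2003144):
2003144 = 2×980943 + 41258
980943 = 23×41258 + 32009
41258 = 1×32009 + 9249
32009 = 3×9249 + 4262
9249 = 2×4262 + 725
4262 = 5×725 + 637
725 = 1×637 + 88
637 = 7×88 + 21
88 = 4×21 + 4
21 = 5×4 + 1
4 = 4×1 + 0
gcd = 1, so a unique solution mod 2003144 exists.
Back-substitute for the Bézout coefficients:
1 = 21 − 5·4
1 = −5·88 + 21·21
1 = 21·637 − 152·88
1 = −152·725 + 173·637
1 = 173·4262 − 1017·725
1 = −1017·9249 + 2207·4262
1 = 2207·32009 − 7638·9249
1 = −7638·41258 + 9845·32009
1 = 9845·980943 − 234073·41258
1 = −234073·2003144 + 477991·980943
So 980943·(477991) ≡ 1 (mod 2003144), giving 980943⁻¹ ≡ 477991.
x ≡ 980943⁻¹·1074685 ≡ 477991·1074685 ≡ 1507331 (mod 2003144).

1507331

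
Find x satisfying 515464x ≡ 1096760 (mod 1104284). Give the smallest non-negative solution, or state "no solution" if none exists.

176897

First find gcd(515464, 1104284):
1104284 = 2*515464 + 73356
515464 = 7*73356 + 1972
73356 = 37*1972 + 392
1972 = 5*392 + 12
392 = 32*12 + 8
12 = 1*8 + 4
8 = 2*4 + 0
gcd = 4 and 4 | 1096760, so solutions exist. Divide through by 4: 128866x ≡ 274190 (mod 276071).
Now find 128866⁻¹ mod 276071:
276071 = 2×128866 + 18339
128866 = 7×18339 + 493
18339 = 37×493 + 98
493 = 5×98 + 3
98 = 32×3 + 2
3 = 1×2 + 1
2 = 2×1 + 0
Back-substitute:
1 = 3 − 2
1 = −98 + 33·3
1 = 33·493 − 166·98
1 = −166·18339 + 6175·493
1 = 6175·128866 − 43391·18339
1 = −43391·276071 + 92957·128866
So 128866⁻¹ ≡ 92957 (mod 276071).
Then x ≡ 92957·274190 ≡ 176897 (mod 276071); the smallest non-negative solution is x = 176897.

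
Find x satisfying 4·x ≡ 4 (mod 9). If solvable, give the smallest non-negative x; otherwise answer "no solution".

First find gcd(4, 9):
9 = 2×4 + 1
4 = 4×1 + 0
gcd = 1, so a unique solution mod 9 exists.
Back-substitute for the Bézout coefficients:
1 = 9 − 2·4
So 4·(-2) ≡ 1 (mod 9), giving 4⁻¹ ≡ 7.
x ≡ 4⁻¹·4 ≡ 7·4 ≡ 1 (mod 9).

1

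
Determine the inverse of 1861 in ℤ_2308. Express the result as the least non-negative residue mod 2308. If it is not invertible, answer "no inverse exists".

Run Euclid on (2308, 1861):
2308 = 1·1861 + 447
1861 = 4·447 + 73
447 = 6·73 + 9
73 = 8·9 + 1
9 = 9·1 + 0
gcd = 1, so the inverse exists. Back-substitute:
1 = 73 − 8·9
1 = −8·447 + 49·73
1 = 49·1861 − 204·447
1 = −204·2308 + 253·1861
So 1861·253 ≡ 1 (mod 2308).

253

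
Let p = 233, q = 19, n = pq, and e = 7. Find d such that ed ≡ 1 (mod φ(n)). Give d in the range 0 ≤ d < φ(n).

φ(n) = (p−1)(q−1) = 232·18 = 4176.
Need d with 7·d ≡ 1 (mod 4176). Apply the extended Euclidean algorithm:
4176 = 596·7 + 4
7 = 1·4 + 3
4 = 1·3 + 1
3 = 3·1 + 0
Back-substitute:
1 = 4 − 3
1 = −7 + 2·4
1 = 2·4176 − 1193·7
So 7·(-1193) ≡ 1 (mod 4176), hence d ≡ -1193 ≡ 2983 (mod 4176).

2983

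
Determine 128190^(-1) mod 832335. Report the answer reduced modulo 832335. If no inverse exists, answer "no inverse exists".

no inverse exists

Euclidean algorithm on 832335, 128190:
832335 = 6·128190 + 63195
128190 = 2·63195 + 1800
63195 = 35·1800 + 195
1800 = 9·195 + 45
195 = 4·45 + 15
45 = 3·15 + 0
The gcd is 15, not 1, hence no inverse exists.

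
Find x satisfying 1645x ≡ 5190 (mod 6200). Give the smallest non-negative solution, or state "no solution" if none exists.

First find gcd(1645, 6200):
6200 = 3×1645 + 1265
1645 = 1×1265 + 380
1265 = 3×380 + 125
380 = 3×125 + 5
125 = 25×5 + 0
gcd = 5 and 5 | 5190, so solutions exist. Divide through by 5: 329x ≡ 1038 (mod 1240).
Now find 329⁻¹ mod 1240:
1240 = 3×329 + 253
329 = 1×253 + 76
253 = 3×76 + 25
76 = 3×25 + 1
25 = 25×1 + 0
Back-substitute:
1 = 76 − 3·25
1 = −3·253 + 10·76
1 = 10·329 − 13·253
1 = −13·1240 + 49·329
So 329⁻¹ ≡ 49 (mod 1240).
Then x ≡ 49·1038 ≡ 22 (mod 1240); the smallest non-negative solution is x = 22.

22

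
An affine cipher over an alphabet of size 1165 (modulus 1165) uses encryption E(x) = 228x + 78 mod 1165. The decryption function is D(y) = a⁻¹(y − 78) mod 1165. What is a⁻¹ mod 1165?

Run Euclid on (1165, 228):
1165 = 5*228 + 25
228 = 9*25 + 3
25 = 8*3 + 1
3 = 3*1 + 0
The gcd is 1. Working backward:
1 = 25 − 8·3
1 = −8·228 + 73·25
1 = 73·1165 − 373·228
So 228·(-373) ≡ 1 (mod 1165), and -373 ≡ 792 (mod 1165).

792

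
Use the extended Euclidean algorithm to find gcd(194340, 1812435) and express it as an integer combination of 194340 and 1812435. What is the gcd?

Apply Euclid's algorithm to 1812435 and 194340:
1812435 = 9×194340 + 63375
194340 = 3×63375 + 4215
63375 = 15×4215 + 150
4215 = 28×150 + 15
150 = 10×15 + 0
gcd(194340, 1812435) = 15.
Back-substituting:
15 = 4215 − 28·150
15 = −28·63375 + 421·4215
15 = 421·194340 − 1291·63375
15 = −1291·1812435 + 12040·194340
So 15 = (-1291)·1812435 + (12040)·194340.

15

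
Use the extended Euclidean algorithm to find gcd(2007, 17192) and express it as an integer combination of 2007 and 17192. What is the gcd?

Apply Euclid's algorithm to 17192 and 2007:
17192 = 8×2007 + 1136
2007 = 1×1136 + 871
1136 = 1×871 + 265
871 = 3×265 + 76
265 = 3×76 + 37
76 = 2×37 + 2
37 = 18×2 + 1
2 = 2×1 + 0
gcd(2007, 17192) = 1.
Working backward:
1 = 37 − 18·2
1 = −18·76 + 37·37
1 = 37·265 − 129·76
1 = −129·871 + 424·265
1 = 424·1136 − 553·871
1 = −553·2007 + 977·1136
1 = 977·17192 − 8369·2007
So 1 = (977)·17192 + (-8369)·2007.

1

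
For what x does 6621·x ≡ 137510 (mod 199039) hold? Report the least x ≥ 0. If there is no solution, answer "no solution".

163647

First find gcd(6621, 199039):
199039 = 30×6621 + 409
6621 = 16×409 + 77
409 = 5×77 + 24
77 = 3×24 + 5
24 = 4×5 + 4
5 = 1×4 + 1
4 = 4×1 + 0
gcd = 1, so a unique solution mod 199039 exists.
Back-substitute for the Bézout coefficients:
1 = 5 − 4
1 = −24 + 5·5
1 = 5·77 − 16·24
1 = −16·409 + 85·77
1 = 85·6621 − 1376·409
1 = −1376·199039 + 41365·6621
So 6621·(41365) ≡ 1 (mod 199039), giving 6621⁻¹ ≡ 41365.
x ≡ 6621⁻¹·137510 ≡ 41365·137510 ≡ 163647 (mod 199039).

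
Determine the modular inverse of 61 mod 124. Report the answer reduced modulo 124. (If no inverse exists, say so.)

Run Euclid on (124, 61):
124 = 2×61 + 2
61 = 30×2 + 1
2 = 2×1 + 0
The gcd is 1. Working backward:
1 = 61 − 30·2
1 = −30·124 + 61·61
So 61·61 ≡ 1 (mod 124).

61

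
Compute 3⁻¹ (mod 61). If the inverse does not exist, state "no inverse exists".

Extended Euclidean algorithm:
61 = 20*3 + 1
3 = 3*1 + 0
Since gcd(3, 61) = 1, back-substitute to write 1 as a combination:
1 = 61 − 20·3
So 3·(-20) ≡ 1 (mod 61), and -20 ≡ 41 (mod 61).

41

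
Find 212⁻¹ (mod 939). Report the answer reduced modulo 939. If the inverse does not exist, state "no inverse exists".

Apply the Euclidean algorithm to 939 and 212:
939 = 4·212 + 91
212 = 2·91 + 30
91 = 3·30 + 1
30 = 30·1 + 0
The gcd is 1. Working backward:
1 = 91 − 3·30
1 = −3·212 + 7·91
1 = 7·939 − 31·212
Thus 212·(-31) ≡ 1 (mod 939); reducing, -31 mod 939 = 908.

908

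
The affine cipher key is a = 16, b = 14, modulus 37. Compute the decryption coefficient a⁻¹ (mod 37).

Extended Euclidean algorithm:
37 = 2·16 + 5
16 = 3·5 + 1
5 = 5·1 + 0
The gcd is 1. Working backward:
1 = 16 − 3·5
1 = −3·37 + 7·16
So 16·7 ≡ 1 (mod 37).

7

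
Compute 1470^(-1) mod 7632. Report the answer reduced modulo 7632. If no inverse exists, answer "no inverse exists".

no inverse exists

Euclidean algorithm on 7632, 1470:
7632 = 5×1470 + 282
1470 = 5×282 + 60
282 = 4×60 + 42
60 = 1×42 + 18
42 = 2×18 + 6
18 = 3×6 + 0
Since gcd = 6 > 1, 1470 is not a unit mod 7632.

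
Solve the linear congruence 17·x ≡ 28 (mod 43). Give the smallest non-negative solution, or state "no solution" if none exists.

First find gcd(17, 43):
43 = 2·17 + 9
17 = 1·9 + 8
9 = 1·8 + 1
8 = 8·1 + 0
gcd = 1, so a unique solution mod 43 exists.
Back-substitute for the Bézout coefficients:
1 = 9 − 8
1 = −17 + 2·9
1 = 2·43 − 5·17
So 17·(-5) ≡ 1 (mod 43), giving 17⁻¹ ≡ 38.
x ≡ 17⁻¹·28 ≡ 38·28 ≡ 32 (mod 43).

32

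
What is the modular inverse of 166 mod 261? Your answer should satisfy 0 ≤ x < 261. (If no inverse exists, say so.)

250

Extended Euclidean algorithm:
261 = 1·166 + 95
166 = 1·95 + 71
95 = 1·71 + 24
71 = 2·24 + 23
24 = 1·23 + 1
23 = 23·1 + 0
gcd = 1, so the inverse exists. Back-substitute:
1 = 24 − 23
1 = −71 + 3·24
1 = 3·95 − 4·71
1 = −4·166 + 7·95
1 = 7·261 − 11·166
Thus 166·(-11) ≡ 1 (mod 261); reducing, -11 mod 261 = 250.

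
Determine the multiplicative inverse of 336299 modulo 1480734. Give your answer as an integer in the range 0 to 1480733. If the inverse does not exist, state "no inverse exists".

1435079

Apply the Euclidean algorithm to 1480734 and 336299:
1480734 = 4*336299 + 135538
336299 = 2*135538 + 65223
135538 = 2*65223 + 5092
65223 = 12*5092 + 4119
5092 = 1*4119 + 973
4119 = 4*973 + 227
973 = 4*227 + 65
227 = 3*65 + 32
65 = 2*32 + 1
32 = 32*1 + 0
Since gcd(336299, 1480734) = 1, back-substitute to write 1 as a combination:
1 = 65 − 2·32
1 = −2·227 + 7·65
1 = 7·973 − 30·227
1 = −30·4119 + 127·973
1 = 127·5092 − 157·4119
1 = −157·65223 + 2011·5092
1 = 2011·135538 − 4179·65223
1 = −4179·336299 + 10369·135538
1 = 10369·1480734 − 45655·336299
Thus 336299·(-45655) ≡ 1 (mod 1480734); reducing, -45655 mod 1480734 = 1435079.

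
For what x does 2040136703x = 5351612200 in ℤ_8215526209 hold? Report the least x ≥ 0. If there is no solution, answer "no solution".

112689983

First find gcd(2040136703, 8215526209):
8215526209 = 4*2040136703 + 54979397
2040136703 = 37*54979397 + 5899014
54979397 = 9*5899014 + 1888271
5899014 = 3*1888271 + 234201
1888271 = 8*234201 + 14663
234201 = 15*14663 + 14256
14663 = 1*14256 + 407
14256 = 35*407 + 11
407 = 37*11 + 0
gcd = 11 and 11 | 5351612200, so solutions exist. Divide through by 11: 185466973x ≡ 486510200 (mod 746866019).
Now find 185466973⁻¹ mod 746866019:
746866019 = 4·185466973 + 4998127
185466973 = 37·4998127 + 536274
4998127 = 9·536274 + 171661
536274 = 3·171661 + 21291
171661 = 8·21291 + 1333
21291 = 15·1333 + 1296
1333 = 1·1296 + 37
1296 = 35·37 + 1
37 = 37·1 + 0
Back-substitute:
1 = 1296 − 35·37
1 = −35·1333 + 36·1296
1 = 36·21291 − 575·1333
1 = −575·171661 + 4636·21291
1 = 4636·536274 − 14483·171661
1 = −14483·4998127 + 134983·536274
1 = 134983·185466973 − 5008854·4998127
1 = −5008854·746866019 + 20170399·185466973
So 185466973⁻¹ ≡ 20170399 (mod 746866019).
Then x ≡ 20170399·486510200 ≡ 112689983 (mod 746866019); the smallest non-negative solution is x = 112689983.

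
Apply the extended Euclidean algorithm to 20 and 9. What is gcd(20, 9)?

1

Repeated division:
20 = 2×9 + 2
9 = 4×2 + 1
2 = 2×1 + 0
gcd(20, 9) = 1.
Back-substituting:
1 = 9 − 4·2
1 = −4·20 + 9·9
So 1 = (-4)·20 + (9)·9.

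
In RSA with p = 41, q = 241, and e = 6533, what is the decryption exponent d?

φ(n) = (p−1)(q−1) = 40·240 = 9600.
Need d with 6533·d ≡ 1 (mod 9600). Apply the extended Euclidean algorithm:
9600 = 1·6533 + 3067
6533 = 2·3067 + 399
3067 = 7·399 + 274
399 = 1·274 + 125
274 = 2·125 + 24
125 = 5·24 + 5
24 = 4·5 + 4
5 = 1·4 + 1
4 = 4·1 + 0
Back-substitute:
1 = 5 − 4
1 = −24 + 5·5
1 = 5·125 − 26·24
1 = −26·274 + 57·125
1 = 57·399 − 83·274
1 = −83·3067 + 638·399
1 = 638·6533 − 1359·3067
1 = −1359·9600 + 1997·6533
So 6533·1997 ≡ 1 (mod 9600), hence d = 1997.

1997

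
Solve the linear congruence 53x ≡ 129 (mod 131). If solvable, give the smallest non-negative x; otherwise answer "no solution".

First find gcd(53, 131):
131 = 2×53 + 25
53 = 2×25 + 3
25 = 8×3 + 1
3 = 3×1 + 0
gcd = 1, so a unique solution mod 131 exists.
Back-substitute for the Bézout coefficients:
1 = 25 − 8·3
1 = −8·53 + 17·25
1 = 17·131 − 42·53
So 53·(-42) ≡ 1 (mod 131), giving 53⁻¹ ≡ 89.
x ≡ 53⁻¹·129 ≡ 89·129 ≡ 84 (mod 131).

84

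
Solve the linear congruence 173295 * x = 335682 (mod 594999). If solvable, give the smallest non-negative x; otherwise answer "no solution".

First find gcd(173295, 594999):
594999 = 3×173295 + 75114
173295 = 2×75114 + 23067
75114 = 3×23067 + 5913
23067 = 3×5913 + 5328
5913 = 1×5328 + 585
5328 = 9×585 + 63
585 = 9×63 + 18
63 = 3×18 + 9
18 = 2×9 + 0
gcd = 9 and 9 | 335682, so solutions exist. Divide through by 9: 19255x ≡ 37298 (mod 66111).
Now find 19255⁻¹ mod 66111:
66111 = 3×19255 + 8346
19255 = 2×8346 + 2563
8346 = 3×2563 + 657
2563 = 3×657 + 592
657 = 1×592 + 65
592 = 9×65 + 7
65 = 9×7 + 2
7 = 3×2 + 1
2 = 2×1 + 0
Back-substitute:
1 = 7 − 3·2
1 = −3·65 + 28·7
1 = 28·592 − 255·65
1 = −255·657 + 283·592
1 = 283·2563 − 1104·657
1 = −1104·8346 + 3595·2563
1 = 3595·19255 − 8294·8346
1 = −8294·66111 + 28477·19255
So 19255⁻¹ ≡ 28477 (mod 66111).
Then x ≡ 28477·37298 ≡ 61931 (mod 66111); the smallest non-negative solution is x = 61931.

61931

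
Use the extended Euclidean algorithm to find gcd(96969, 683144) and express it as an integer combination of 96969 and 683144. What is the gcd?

1

Repeated division:
683144 = 7*96969 + 4361
96969 = 22*4361 + 1027
4361 = 4*1027 + 253
1027 = 4*253 + 15
253 = 16*15 + 13
15 = 1*13 + 2
13 = 6*2 + 1
2 = 2*1 + 0
gcd(96969, 683144) = 1.
Express as a combination:
1 = 13 − 6·2
1 = −6·15 + 7·13
1 = 7·253 − 118·15
1 = −118·1027 + 479·253
1 = 479·4361 − 2034·1027
1 = −2034·96969 + 45227·4361
1 = 45227·683144 − 318623·96969
So 1 = (45227)·683144 + (-318623)·96969.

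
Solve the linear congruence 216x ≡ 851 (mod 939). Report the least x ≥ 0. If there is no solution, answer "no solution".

no solution

gcd(216, 939):
939 = 4·216 + 75
216 = 2·75 + 66
75 = 1·66 + 9
66 = 7·9 + 3
9 = 3·3 + 0
gcd = 3, but 3 ∤ 851, so the congruence has no solution.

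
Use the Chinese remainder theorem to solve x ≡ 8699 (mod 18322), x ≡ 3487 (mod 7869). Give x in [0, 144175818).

23405893

Write x = 8699 + 18322·k. Then 18322·k ≡ 3487 − 8699 ≡ 2657 (mod 7869).
Need 18322⁻¹ mod 7869. Extended Euclid on (7869, 2584):
7869 = 3*2584 + 117
2584 = 22*117 + 10
117 = 11*10 + 7
10 = 1*7 + 3
7 = 2*3 + 1
3 = 3*1 + 0
Back-substitute:
1 = 7 − 2·3
1 = −2·10 + 3·7
1 = 3·117 − 35·10
1 = −35·2584 + 773·117
1 = 773·7869 − 2354·2584
18322⁻¹ ≡ 5515 (mod 7869), so k ≡ 5515·2657 ≡ 1277 (mod 7869).
x = 8699 + 18322·1277 = 23405893.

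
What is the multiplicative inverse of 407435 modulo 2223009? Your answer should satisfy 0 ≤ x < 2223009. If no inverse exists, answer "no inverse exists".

958889

gcd(2223009, 407435) by repeated division:
2223009 = 5×407435 + 185834
407435 = 2×185834 + 35767
185834 = 5×35767 + 6999
35767 = 5×6999 + 772
6999 = 9×772 + 51
772 = 15×51 + 7
51 = 7×7 + 2
7 = 3×2 + 1
2 = 2×1 + 0
Since gcd(407435, 2223009) = 1, back-substitute to write 1 as a combination:
1 = 7 − 3·2
1 = −3·51 + 22·7
1 = 22·772 − 333·51
1 = −333·6999 + 3019·772
1 = 3019·35767 − 15428·6999
1 = −15428·185834 + 80159·35767
1 = 80159·407435 − 175746·185834
1 = −175746·2223009 + 958889·407435
So 407435·958889 ≡ 1 (mod 2223009).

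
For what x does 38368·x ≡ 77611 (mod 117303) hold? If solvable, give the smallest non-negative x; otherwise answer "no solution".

First find gcd(38368, 117303):
117303 = 3*38368 + 2199
38368 = 17*2199 + 985
2199 = 2*985 + 229
985 = 4*229 + 69
229 = 3*69 + 22
69 = 3*22 + 3
22 = 7*3 + 1
3 = 3*1 + 0
gcd = 1, so a unique solution mod 117303 exists.
Back-substitute for the Bézout coefficients:
1 = 22 − 7·3
1 = −7·69 + 22·22
1 = 22·229 − 73·69
1 = −73·985 + 314·229
1 = 314·2199 − 701·985
1 = −701·38368 + 12231·2199
1 = 12231·117303 − 37394·38368
So 38368·(-37394) ≡ 1 (mod 117303), giving 38368⁻¹ ≡ 79909.
x ≡ 38368⁻¹·77611 ≡ 79909·77611 ≡ 7789 (mod 117303).

7789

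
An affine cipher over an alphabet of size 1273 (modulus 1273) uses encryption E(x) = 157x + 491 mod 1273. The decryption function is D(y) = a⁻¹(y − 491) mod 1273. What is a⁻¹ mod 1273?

973

Apply the Euclidean algorithm to 1273 and 157:
1273 = 8·157 + 17
157 = 9·17 + 4
17 = 4·4 + 1
4 = 4·1 + 0
Since gcd(157, 1273) = 1, back-substitute to write 1 as a combination:
1 = 17 − 4·4
1 = −4·157 + 37·17
1 = 37·1273 − 300·157
Hence 157⁻¹ ≡ -300 ≡ 973 (mod 1273).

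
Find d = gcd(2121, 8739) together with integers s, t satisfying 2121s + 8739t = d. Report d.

Euclidean algorithm:
8739 = 4·2121 + 255
2121 = 8·255 + 81
255 = 3·81 + 12
81 = 6·12 + 9
12 = 1·9 + 3
9 = 3·3 + 0
gcd(2121, 8739) = 3.
Express as a combination:
3 = 12 − 9
3 = −81 + 7·12
3 = 7·255 − 22·81
3 = −22·2121 + 183·255
3 = 183·8739 − 754·2121
So 3 = (183)·8739 + (-754)·2121.

3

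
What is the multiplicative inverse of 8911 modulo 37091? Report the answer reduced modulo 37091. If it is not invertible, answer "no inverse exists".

11176

Run Euclid on (37091, 8911):
37091 = 4·8911 + 1447
8911 = 6·1447 + 229
1447 = 6·229 + 73
229 = 3·73 + 10
73 = 7·10 + 3
10 = 3·3 + 1
3 = 3·1 + 0
gcd = 1, so the inverse exists. Back-substitute:
1 = 10 − 3·3
1 = −3·73 + 22·10
1 = 22·229 − 69·73
1 = −69·1447 + 436·229
1 = 436·8911 − 2685·1447
1 = −2685·37091 + 11176·8911
So 8911·11176 ≡ 1 (mod 37091).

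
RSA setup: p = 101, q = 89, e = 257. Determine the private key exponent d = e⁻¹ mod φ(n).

φ(n) = (p−1)(q−1) = 100·88 = 8800.
Need d with 257·d ≡ 1 (mod 8800). Apply the extended Euclidean algorithm:
8800 = 34·257 + 62
257 = 4·62 + 9
62 = 6·9 + 8
9 = 1·8 + 1
8 = 8·1 + 0
Back-substitute:
1 = 9 − 8
1 = −62 + 7·9
1 = 7·257 − 29·62
1 = −29·8800 + 993·257
So 257·993 ≡ 1 (mod 8800), hence d = 993.

993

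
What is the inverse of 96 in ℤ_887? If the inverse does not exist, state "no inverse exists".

gcd(887, 96) by repeated division:
887 = 9·96 + 23
96 = 4·23 + 4
23 = 5·4 + 3
4 = 1·3 + 1
3 = 3·1 + 0
gcd = 1, so the inverse exists. Back-substitute:
1 = 4 − 3
1 = −23 + 6·4
1 = 6·96 − 25·23
1 = −25·887 + 231·96
So 96·231 ≡ 1 (mod 887).

231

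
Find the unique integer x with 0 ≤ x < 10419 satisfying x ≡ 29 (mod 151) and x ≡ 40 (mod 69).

5767

Write x = 29 + 151·k. Then 151·k ≡ 40 − 29 ≡ 11 (mod 69).
Need 151⁻¹ mod 69. Extended Euclid on (69, 13):
69 = 5·13 + 4
13 = 3·4 + 1
4 = 4·1 + 0
Back-substitute:
1 = 13 − 3·4
1 = −3·69 + 16·13
151⁻¹ ≡ 16 (mod 69), so k ≡ 16·11 ≡ 38 (mod 69).
x = 29 + 151·38 = 5767.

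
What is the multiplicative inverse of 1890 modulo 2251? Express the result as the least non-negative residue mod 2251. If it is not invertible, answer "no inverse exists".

Extended Euclidean algorithm:
2251 = 1*1890 + 361
1890 = 5*361 + 85
361 = 4*85 + 21
85 = 4*21 + 1
21 = 21*1 + 0
Since gcd(1890, 2251) = 1, back-substitute to write 1 as a combination:
1 = 85 − 4·21
1 = −4·361 + 17·85
1 = 17·1890 − 89·361
1 = −89·2251 + 106·1890
So 1890·106 ≡ 1 (mod 2251).

106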